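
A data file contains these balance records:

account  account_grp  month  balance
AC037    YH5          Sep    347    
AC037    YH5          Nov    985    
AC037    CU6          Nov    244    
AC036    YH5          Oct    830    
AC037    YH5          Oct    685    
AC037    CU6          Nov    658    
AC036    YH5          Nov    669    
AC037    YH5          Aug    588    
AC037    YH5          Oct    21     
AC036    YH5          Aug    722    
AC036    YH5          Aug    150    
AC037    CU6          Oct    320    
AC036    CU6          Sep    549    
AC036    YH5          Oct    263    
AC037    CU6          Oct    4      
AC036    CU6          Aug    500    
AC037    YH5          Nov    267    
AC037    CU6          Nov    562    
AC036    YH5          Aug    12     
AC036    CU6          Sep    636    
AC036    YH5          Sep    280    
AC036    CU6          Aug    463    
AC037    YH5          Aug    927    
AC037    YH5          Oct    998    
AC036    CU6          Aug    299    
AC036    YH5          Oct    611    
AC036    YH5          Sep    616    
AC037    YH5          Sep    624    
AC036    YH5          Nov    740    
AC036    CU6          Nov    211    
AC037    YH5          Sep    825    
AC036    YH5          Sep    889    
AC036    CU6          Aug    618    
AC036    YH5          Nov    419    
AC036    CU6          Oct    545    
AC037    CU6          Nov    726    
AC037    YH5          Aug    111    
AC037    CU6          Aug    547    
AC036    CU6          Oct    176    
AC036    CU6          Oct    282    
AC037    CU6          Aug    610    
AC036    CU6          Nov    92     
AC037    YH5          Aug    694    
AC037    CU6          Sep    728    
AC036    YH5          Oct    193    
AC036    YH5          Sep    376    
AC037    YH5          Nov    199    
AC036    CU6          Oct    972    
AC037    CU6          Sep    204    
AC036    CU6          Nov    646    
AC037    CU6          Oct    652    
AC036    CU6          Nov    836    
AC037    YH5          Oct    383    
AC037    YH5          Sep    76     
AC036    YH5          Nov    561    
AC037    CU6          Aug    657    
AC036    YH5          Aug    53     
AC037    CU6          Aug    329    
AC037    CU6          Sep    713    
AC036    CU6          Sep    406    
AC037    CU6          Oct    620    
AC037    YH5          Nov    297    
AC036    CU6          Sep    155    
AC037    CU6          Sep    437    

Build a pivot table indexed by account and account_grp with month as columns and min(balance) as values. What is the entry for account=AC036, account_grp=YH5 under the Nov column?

Rows with account=AC036, account_grp=YH5 and month=Nov: balance values are 669, 740, 419, 561.
min(669, 740, 419, 561) = 419.

419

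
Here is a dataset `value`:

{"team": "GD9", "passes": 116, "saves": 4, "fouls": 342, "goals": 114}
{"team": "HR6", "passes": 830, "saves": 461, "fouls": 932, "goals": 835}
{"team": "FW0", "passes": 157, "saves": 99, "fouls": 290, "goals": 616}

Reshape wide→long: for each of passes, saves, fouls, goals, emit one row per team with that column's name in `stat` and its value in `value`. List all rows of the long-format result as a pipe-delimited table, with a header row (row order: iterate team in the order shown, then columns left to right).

Each (team, column) pair becomes one row: 3 × 4 = 12 rows.
For example, (GD9, passes) → value=116.

| team | stat | value |
| GD9 | passes | 116 |
| GD9 | saves | 4 |
| GD9 | fouls | 342 |
| GD9 | goals | 114 |
| HR6 | passes | 830 |
| HR6 | saves | 461 |
| HR6 | fouls | 932 |
| HR6 | goals | 835 |
| FW0 | passes | 157 |
| FW0 | saves | 99 |
| FW0 | fouls | 290 |
| FW0 | goals | 616 |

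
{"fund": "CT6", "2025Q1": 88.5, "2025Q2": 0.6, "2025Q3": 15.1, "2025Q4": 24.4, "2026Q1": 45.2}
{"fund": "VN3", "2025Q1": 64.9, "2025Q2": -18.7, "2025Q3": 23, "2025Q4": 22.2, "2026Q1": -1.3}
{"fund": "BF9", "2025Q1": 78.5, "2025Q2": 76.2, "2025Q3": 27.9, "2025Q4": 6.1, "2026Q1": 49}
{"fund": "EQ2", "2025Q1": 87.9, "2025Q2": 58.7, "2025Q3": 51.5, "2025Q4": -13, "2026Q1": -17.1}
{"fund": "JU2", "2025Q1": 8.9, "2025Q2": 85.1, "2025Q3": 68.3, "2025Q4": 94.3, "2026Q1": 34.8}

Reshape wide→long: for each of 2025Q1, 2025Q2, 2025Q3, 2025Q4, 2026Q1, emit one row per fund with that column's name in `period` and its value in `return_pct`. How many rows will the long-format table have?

5 fund values × 5 melted columns = 25 rows.

25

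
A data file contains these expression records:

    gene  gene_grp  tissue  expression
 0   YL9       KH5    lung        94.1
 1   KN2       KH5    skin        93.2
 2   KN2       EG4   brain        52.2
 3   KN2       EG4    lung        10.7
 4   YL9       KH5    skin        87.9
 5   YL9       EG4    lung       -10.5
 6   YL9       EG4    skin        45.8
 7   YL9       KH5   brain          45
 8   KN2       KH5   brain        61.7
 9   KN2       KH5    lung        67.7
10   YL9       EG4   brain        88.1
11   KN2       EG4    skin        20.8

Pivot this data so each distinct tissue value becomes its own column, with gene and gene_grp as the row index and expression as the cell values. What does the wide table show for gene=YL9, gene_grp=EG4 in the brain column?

88.1

Wide layout: rows indexed by gene and gene_grp, columns are the 3 distinct tissue values (lung, skin, brain).
Cell (gene=YL9, gene_grp=EG4, tissue=brain) draws from the long row where gene=YL9, gene_grp=EG4 and tissue=brain, which has expression=88.1.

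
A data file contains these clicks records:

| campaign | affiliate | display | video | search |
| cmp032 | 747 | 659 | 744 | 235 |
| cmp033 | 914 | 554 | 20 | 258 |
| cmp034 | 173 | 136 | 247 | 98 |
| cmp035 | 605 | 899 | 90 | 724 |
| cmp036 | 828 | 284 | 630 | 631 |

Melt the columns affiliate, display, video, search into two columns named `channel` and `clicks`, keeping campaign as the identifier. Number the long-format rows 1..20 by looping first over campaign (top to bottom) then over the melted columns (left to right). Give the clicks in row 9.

20 rows total (5 × 4). Row 9: index ⌊(9-1)/4⌋ = 2 into campaign → cmp034; (9-1) mod 4 = 0 into the melted columns → affiliate.
So row 9 is (cmp034, affiliate, 173); clicks = 173.

173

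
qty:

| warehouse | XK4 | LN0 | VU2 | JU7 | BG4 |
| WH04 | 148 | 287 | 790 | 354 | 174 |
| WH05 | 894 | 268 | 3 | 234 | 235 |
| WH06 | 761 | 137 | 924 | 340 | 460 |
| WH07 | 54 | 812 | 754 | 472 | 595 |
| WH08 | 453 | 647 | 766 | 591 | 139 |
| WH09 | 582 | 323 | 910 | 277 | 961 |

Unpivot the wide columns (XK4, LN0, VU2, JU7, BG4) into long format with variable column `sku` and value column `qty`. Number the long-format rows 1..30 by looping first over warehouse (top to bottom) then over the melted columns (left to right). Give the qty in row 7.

268

30 rows total (6 × 5). Row 7: index ⌊(7-1)/5⌋ = 1 into warehouse → WH05; (7-1) mod 5 = 1 into the melted columns → LN0.
So row 7 is (WH05, LN0, 268); qty = 268.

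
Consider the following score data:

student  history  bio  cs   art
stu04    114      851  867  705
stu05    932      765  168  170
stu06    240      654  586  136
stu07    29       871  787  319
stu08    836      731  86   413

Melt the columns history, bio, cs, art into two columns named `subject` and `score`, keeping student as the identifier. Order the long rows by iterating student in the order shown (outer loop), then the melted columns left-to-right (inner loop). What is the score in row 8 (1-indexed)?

20 rows total (5 × 4). Row 8: index ⌊(8-1)/4⌋ = 1 into student → stu05; (8-1) mod 4 = 3 into the melted columns → art.
So row 8 is (stu05, art, 170); score = 170.

170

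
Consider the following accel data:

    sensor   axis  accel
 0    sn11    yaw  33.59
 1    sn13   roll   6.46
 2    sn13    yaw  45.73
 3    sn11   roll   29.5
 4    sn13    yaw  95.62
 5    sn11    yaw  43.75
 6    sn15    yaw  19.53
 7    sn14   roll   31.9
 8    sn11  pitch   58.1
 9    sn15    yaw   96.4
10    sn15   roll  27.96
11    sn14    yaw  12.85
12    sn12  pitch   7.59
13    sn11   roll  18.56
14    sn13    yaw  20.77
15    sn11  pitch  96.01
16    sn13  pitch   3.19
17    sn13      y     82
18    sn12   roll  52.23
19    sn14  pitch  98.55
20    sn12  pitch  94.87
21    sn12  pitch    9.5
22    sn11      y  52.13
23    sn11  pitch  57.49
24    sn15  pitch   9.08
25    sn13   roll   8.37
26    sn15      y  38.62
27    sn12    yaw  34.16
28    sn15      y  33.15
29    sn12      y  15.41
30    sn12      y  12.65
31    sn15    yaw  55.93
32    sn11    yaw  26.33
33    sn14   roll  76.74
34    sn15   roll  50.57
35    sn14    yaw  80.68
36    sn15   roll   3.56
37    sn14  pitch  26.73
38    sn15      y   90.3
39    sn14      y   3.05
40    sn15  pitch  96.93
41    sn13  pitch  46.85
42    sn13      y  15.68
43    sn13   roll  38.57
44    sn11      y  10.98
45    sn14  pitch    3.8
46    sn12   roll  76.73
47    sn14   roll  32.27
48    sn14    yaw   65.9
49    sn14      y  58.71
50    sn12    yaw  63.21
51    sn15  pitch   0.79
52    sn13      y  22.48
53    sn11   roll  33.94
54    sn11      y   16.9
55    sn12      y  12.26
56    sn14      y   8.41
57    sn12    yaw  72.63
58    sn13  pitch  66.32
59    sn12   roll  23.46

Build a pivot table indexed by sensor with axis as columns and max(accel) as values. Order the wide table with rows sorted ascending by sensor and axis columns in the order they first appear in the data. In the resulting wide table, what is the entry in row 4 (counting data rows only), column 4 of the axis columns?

58.71

With rows sorted ascending by sensor, row 4 is sensor=sn14. axis columns in first-appearance order: yaw, roll, pitch, y; column 4 is y.
Long rows with sensor=sn14, axis=y: max(3.05, 58.71, 8.41) = 58.71.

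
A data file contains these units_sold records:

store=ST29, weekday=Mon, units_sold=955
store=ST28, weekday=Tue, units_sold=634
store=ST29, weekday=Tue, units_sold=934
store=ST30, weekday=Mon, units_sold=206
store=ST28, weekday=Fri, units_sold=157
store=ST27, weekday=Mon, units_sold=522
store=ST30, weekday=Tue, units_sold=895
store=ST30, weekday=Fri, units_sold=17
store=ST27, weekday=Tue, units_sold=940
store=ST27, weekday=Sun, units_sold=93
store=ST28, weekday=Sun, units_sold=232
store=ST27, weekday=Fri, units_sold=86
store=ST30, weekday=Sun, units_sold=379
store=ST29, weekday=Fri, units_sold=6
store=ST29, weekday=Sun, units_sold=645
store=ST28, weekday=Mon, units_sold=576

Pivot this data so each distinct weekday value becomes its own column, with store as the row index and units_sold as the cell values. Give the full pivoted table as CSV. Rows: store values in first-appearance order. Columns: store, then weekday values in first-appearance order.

Columns: store plus the 4 distinct weekday values (Mon, Tue, Fri, Sun).
For example, row ST29 column Mon takes units_sold=955 from the long row (ST29, Mon).

store,Mon,Tue,Fri,Sun
ST29,955,934,6,645
ST28,576,634,157,232
ST30,206,895,17,379
ST27,522,940,86,93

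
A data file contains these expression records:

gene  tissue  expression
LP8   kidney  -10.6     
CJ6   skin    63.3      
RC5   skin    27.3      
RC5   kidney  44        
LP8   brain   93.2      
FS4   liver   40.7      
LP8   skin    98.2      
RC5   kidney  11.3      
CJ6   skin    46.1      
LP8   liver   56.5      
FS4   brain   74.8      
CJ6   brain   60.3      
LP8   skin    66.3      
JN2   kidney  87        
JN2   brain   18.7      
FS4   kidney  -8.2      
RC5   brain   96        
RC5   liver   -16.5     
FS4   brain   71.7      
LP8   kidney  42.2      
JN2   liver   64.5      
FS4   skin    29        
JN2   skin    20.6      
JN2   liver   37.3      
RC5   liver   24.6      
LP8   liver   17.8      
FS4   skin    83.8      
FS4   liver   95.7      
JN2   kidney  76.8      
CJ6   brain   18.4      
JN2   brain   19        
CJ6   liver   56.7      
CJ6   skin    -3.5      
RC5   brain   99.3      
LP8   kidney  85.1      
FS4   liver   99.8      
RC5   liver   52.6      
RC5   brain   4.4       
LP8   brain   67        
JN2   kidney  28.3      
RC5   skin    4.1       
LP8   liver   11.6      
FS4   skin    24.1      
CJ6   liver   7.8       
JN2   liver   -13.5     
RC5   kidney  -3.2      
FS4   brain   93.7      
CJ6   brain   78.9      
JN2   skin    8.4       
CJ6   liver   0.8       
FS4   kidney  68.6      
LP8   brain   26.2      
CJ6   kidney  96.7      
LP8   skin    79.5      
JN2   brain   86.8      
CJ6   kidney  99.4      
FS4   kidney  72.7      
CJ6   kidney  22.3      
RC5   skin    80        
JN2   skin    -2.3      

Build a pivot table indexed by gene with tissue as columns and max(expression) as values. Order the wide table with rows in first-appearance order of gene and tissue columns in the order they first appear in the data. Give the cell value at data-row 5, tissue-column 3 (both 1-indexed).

With rows in first-appearance order of gene, row 5 is gene=JN2. tissue columns in first-appearance order: kidney, skin, brain, liver; column 3 is brain.
Long rows with gene=JN2, tissue=brain: max(18.7, 19, 86.8) = 86.8.

86.8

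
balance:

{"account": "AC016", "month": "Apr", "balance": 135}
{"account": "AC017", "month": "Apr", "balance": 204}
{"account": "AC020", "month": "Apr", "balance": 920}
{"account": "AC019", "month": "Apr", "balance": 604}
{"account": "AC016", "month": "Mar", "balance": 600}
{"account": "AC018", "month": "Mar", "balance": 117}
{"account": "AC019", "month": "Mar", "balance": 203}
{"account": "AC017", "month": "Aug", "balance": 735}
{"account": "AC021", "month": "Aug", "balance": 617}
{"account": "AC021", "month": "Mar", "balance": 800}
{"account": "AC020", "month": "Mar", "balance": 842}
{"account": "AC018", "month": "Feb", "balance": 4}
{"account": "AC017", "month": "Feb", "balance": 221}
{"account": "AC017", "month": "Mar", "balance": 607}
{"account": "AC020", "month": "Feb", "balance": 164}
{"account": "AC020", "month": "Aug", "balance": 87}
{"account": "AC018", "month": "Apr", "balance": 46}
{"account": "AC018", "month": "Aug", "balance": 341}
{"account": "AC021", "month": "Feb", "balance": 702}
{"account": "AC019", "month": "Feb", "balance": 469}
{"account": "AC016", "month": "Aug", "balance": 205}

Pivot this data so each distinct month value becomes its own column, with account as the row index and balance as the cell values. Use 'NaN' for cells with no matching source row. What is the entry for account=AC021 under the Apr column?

No long-format row has account=AC021 and month=Apr, so the cell is NaN.

NaN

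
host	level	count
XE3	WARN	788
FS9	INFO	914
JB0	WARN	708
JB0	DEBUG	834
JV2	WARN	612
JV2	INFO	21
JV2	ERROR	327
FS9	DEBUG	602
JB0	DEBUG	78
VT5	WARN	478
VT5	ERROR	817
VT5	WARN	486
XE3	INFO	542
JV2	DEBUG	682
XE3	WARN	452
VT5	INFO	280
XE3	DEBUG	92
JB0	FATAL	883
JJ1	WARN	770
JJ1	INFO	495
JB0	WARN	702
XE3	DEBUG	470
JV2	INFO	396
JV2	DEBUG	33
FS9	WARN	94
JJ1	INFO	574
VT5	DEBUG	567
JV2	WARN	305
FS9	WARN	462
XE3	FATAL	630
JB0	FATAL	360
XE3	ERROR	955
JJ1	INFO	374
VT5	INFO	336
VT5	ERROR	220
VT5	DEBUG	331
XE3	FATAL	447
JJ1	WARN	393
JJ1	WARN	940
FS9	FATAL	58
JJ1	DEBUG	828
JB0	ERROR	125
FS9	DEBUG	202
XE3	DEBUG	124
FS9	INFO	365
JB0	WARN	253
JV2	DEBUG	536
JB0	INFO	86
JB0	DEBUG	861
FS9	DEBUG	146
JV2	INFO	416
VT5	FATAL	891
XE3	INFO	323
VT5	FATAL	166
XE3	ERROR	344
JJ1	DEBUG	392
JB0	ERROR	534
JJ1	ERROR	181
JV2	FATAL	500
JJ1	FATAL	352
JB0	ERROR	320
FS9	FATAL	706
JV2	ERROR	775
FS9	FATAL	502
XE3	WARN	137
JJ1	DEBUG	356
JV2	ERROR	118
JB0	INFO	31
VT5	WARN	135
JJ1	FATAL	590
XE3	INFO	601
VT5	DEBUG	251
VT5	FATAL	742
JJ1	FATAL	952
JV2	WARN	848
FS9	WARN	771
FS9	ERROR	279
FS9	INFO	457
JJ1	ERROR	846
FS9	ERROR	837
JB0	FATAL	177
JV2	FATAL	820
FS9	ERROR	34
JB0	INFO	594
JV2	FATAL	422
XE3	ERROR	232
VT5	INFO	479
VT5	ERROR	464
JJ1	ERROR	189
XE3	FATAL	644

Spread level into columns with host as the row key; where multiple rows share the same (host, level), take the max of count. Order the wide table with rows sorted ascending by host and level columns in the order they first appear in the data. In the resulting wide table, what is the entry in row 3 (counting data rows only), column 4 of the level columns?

846

With rows sorted ascending by host, row 3 is host=JJ1. level columns in first-appearance order: WARN, INFO, DEBUG, ERROR, FATAL; column 4 is ERROR.
Long rows with host=JJ1, level=ERROR: max(181, 846, 189) = 846.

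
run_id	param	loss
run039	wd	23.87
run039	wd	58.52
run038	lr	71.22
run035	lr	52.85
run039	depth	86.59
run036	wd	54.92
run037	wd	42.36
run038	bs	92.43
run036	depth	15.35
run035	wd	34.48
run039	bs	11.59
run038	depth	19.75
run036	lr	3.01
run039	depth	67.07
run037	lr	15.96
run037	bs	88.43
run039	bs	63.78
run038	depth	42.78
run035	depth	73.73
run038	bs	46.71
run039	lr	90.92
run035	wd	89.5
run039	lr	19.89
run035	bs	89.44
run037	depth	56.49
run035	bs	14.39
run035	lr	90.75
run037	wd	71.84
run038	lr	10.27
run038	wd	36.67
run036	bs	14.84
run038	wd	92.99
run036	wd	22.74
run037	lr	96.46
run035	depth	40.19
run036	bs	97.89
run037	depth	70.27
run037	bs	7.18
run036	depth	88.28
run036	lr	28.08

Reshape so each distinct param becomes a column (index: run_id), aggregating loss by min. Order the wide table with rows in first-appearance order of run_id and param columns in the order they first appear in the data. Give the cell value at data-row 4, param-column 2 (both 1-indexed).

3.01

With rows in first-appearance order of run_id, row 4 is run_id=run036. param columns in first-appearance order: wd, lr, depth, bs; column 2 is lr.
Long rows with run_id=run036, param=lr: min(3.01, 28.08) = 3.01.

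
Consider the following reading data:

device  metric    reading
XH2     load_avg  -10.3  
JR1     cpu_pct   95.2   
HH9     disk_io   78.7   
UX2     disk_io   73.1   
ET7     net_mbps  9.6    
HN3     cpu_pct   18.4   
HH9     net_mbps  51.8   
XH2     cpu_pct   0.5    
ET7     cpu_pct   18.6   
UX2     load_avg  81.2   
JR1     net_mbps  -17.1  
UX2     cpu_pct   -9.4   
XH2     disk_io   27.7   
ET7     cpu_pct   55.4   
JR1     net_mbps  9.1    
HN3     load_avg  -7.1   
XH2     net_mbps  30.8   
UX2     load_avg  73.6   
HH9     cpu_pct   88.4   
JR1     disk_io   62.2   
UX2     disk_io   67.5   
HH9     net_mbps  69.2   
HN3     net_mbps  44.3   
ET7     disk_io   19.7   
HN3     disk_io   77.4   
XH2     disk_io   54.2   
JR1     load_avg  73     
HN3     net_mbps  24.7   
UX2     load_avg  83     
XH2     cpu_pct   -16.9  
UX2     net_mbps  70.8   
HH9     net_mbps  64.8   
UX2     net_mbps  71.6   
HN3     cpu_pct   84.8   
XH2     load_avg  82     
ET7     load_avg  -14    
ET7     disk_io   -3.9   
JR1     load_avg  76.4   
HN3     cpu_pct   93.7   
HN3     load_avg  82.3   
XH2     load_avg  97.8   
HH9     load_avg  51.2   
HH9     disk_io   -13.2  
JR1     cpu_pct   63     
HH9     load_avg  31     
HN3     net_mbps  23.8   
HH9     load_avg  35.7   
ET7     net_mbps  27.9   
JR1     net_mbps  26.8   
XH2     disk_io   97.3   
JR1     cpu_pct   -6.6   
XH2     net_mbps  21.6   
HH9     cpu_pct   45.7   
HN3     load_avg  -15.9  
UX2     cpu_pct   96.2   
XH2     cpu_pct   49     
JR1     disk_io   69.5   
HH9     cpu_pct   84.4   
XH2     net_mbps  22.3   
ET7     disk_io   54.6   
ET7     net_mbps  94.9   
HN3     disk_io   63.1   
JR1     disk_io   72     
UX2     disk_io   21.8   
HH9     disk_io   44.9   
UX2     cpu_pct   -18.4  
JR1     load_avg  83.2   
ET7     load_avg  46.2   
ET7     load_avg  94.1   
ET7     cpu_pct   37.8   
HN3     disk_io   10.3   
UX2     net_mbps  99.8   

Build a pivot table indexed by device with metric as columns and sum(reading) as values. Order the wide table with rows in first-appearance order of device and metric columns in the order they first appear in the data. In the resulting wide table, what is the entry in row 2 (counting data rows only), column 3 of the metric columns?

203.7

With rows in first-appearance order of device, row 2 is device=JR1. metric columns in first-appearance order: load_avg, cpu_pct, disk_io, net_mbps; column 3 is disk_io.
Long rows with device=JR1, metric=disk_io: 62.2 + 69.5 + 72 = 203.7.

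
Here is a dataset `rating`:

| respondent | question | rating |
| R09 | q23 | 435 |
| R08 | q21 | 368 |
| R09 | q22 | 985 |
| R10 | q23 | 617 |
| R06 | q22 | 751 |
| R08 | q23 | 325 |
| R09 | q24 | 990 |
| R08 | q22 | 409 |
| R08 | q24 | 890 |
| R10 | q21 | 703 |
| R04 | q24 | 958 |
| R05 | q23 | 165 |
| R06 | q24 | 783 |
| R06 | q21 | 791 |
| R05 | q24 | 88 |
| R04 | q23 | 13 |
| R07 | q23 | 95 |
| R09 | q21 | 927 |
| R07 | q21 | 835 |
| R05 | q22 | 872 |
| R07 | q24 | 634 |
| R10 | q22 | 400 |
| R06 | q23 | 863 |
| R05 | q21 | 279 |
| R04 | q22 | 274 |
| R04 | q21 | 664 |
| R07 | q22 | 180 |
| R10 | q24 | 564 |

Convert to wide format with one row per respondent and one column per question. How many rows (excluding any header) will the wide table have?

7

7 distinct respondent values → 7 rows.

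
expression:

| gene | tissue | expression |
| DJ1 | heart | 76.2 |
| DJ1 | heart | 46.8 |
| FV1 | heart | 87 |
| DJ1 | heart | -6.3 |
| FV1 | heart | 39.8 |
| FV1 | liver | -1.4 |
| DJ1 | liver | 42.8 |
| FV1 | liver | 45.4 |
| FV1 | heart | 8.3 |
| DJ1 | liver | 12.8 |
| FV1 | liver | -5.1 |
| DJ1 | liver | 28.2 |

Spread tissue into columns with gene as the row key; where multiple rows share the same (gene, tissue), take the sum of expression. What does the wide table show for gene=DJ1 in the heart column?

Rows with gene=DJ1 and tissue=heart: expression values are 76.2, 46.8, -6.3.
76.2 + 46.8 + -6.3 = 116.7.

116.7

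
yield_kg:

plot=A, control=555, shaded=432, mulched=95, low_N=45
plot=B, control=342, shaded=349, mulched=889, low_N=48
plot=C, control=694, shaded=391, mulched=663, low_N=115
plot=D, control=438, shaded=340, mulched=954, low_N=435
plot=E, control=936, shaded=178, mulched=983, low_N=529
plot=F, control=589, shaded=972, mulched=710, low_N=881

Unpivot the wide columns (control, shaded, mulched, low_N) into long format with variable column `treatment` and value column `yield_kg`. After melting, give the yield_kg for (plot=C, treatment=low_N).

115

Unpivoting turns each (plot, wide-column) pair into one long row.
The wide cell at row C, column low_N holds 115, so the long row (C, low_N) has yield_kg=115.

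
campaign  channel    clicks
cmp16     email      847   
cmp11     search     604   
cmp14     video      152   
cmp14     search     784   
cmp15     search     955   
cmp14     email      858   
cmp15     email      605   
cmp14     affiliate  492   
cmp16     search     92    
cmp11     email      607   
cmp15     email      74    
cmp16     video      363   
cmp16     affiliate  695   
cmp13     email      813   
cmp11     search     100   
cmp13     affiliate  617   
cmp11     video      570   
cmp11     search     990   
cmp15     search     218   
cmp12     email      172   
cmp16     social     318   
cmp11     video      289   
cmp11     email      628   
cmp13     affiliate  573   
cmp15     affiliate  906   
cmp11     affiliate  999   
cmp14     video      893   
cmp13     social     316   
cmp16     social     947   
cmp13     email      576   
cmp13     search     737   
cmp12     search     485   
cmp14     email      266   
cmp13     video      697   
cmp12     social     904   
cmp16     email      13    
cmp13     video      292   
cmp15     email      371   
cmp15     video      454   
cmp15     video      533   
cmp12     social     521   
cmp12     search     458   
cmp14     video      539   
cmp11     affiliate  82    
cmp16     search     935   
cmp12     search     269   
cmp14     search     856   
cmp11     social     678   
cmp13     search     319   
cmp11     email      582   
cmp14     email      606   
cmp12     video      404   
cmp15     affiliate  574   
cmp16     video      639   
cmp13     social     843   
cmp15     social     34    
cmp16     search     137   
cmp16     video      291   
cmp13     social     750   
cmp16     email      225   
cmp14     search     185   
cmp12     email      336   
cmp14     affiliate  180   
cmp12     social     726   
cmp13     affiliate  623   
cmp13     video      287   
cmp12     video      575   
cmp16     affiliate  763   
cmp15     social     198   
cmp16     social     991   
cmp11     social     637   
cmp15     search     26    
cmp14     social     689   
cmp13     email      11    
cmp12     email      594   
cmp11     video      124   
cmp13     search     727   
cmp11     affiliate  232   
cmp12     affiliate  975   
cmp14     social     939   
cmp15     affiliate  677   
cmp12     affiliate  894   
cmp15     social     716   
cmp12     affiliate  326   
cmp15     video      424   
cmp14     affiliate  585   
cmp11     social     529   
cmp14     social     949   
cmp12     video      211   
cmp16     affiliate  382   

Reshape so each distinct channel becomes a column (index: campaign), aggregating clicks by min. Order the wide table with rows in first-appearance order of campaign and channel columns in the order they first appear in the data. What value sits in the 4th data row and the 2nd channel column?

26

With rows in first-appearance order of campaign, row 4 is campaign=cmp15. channel columns in first-appearance order: email, search, video, affiliate, social; column 2 is search.
Long rows with campaign=cmp15, channel=search: min(955, 218, 26) = 26.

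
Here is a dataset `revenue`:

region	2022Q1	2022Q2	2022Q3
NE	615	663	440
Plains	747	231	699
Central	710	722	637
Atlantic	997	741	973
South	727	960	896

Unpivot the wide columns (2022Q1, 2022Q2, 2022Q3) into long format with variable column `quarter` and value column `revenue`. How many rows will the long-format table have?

5 region values × 3 melted columns = 15 rows.

15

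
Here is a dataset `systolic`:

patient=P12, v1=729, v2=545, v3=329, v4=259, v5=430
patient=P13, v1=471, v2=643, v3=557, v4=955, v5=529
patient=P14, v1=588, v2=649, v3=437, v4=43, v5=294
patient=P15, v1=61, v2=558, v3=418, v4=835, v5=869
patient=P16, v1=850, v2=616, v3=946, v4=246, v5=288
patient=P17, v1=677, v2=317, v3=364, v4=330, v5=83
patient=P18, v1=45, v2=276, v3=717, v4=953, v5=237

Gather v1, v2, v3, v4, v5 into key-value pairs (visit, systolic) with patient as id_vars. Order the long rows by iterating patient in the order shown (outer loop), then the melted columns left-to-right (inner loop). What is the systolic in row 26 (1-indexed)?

677

35 rows total (7 × 5). Row 26: index ⌊(26-1)/5⌋ = 5 into patient → P17; (26-1) mod 5 = 0 into the melted columns → v1.
So row 26 is (P17, v1, 677); systolic = 677.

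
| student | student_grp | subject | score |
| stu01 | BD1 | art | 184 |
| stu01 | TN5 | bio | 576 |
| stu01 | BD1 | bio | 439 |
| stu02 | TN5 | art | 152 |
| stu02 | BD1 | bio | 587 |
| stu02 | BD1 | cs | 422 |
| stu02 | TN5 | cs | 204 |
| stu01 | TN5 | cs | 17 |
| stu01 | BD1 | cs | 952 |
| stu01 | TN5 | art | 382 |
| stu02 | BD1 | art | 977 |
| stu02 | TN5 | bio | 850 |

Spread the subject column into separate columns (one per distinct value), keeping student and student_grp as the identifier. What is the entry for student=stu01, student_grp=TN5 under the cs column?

17

Wide layout: rows indexed by student and student_grp, columns are the 3 distinct subject values (art, bio, cs).
Cell (student=stu01, student_grp=TN5, subject=cs) draws from the long row where student=stu01, student_grp=TN5 and subject=cs, which has score=17.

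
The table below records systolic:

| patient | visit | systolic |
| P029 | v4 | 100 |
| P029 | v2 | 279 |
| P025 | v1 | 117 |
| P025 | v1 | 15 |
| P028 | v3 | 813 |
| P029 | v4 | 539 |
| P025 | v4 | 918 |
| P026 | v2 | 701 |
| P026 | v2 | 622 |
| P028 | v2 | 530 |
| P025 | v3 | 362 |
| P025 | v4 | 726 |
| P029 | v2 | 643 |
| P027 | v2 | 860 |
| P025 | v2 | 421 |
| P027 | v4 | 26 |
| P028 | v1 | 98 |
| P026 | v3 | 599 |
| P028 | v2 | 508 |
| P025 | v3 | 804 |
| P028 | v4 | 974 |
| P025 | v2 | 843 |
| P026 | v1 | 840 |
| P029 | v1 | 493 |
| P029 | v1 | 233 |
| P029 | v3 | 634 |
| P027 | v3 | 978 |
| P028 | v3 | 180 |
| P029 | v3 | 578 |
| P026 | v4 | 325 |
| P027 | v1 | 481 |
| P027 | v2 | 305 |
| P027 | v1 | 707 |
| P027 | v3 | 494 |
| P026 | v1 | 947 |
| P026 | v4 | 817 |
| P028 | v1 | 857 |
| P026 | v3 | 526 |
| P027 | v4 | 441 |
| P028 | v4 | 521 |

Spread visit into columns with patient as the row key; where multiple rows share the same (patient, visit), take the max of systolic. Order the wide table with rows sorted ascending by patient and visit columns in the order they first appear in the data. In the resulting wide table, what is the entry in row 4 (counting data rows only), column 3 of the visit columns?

857

With rows sorted ascending by patient, row 4 is patient=P028. visit columns in first-appearance order: v4, v2, v1, v3; column 3 is v1.
Long rows with patient=P028, visit=v1: max(98, 857) = 857.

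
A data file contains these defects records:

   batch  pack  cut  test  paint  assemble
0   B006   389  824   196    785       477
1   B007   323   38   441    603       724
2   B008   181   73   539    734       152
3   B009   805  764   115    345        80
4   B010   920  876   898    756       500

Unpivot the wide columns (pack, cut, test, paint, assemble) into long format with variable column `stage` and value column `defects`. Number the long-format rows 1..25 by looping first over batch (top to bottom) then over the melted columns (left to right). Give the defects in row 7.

25 rows total (5 × 5). Row 7: index ⌊(7-1)/5⌋ = 1 into batch → B007; (7-1) mod 5 = 1 into the melted columns → cut.
So row 7 is (B007, cut, 38); defects = 38.

38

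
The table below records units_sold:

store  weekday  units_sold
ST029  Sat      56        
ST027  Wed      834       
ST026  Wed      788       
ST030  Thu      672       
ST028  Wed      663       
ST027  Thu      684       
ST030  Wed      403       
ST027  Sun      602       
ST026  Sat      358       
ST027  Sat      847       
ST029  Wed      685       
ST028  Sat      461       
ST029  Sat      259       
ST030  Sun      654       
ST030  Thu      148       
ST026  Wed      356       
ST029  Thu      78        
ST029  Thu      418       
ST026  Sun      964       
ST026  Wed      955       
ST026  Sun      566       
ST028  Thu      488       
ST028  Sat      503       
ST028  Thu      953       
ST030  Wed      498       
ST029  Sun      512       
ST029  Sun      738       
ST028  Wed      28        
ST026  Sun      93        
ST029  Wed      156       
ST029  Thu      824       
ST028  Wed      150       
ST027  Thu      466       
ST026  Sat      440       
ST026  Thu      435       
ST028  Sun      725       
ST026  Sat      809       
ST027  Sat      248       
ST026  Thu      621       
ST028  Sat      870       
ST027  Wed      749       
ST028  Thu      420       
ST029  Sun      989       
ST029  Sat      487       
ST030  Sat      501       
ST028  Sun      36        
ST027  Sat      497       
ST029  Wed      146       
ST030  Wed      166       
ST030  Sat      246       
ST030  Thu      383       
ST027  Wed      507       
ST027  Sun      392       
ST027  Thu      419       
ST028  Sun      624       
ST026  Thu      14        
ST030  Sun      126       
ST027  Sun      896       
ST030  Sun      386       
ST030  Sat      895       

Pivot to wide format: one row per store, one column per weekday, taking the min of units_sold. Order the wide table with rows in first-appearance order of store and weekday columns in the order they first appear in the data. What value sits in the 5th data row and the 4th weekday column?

36

With rows in first-appearance order of store, row 5 is store=ST028. weekday columns in first-appearance order: Sat, Wed, Thu, Sun; column 4 is Sun.
Long rows with store=ST028, weekday=Sun: min(725, 36, 624) = 36.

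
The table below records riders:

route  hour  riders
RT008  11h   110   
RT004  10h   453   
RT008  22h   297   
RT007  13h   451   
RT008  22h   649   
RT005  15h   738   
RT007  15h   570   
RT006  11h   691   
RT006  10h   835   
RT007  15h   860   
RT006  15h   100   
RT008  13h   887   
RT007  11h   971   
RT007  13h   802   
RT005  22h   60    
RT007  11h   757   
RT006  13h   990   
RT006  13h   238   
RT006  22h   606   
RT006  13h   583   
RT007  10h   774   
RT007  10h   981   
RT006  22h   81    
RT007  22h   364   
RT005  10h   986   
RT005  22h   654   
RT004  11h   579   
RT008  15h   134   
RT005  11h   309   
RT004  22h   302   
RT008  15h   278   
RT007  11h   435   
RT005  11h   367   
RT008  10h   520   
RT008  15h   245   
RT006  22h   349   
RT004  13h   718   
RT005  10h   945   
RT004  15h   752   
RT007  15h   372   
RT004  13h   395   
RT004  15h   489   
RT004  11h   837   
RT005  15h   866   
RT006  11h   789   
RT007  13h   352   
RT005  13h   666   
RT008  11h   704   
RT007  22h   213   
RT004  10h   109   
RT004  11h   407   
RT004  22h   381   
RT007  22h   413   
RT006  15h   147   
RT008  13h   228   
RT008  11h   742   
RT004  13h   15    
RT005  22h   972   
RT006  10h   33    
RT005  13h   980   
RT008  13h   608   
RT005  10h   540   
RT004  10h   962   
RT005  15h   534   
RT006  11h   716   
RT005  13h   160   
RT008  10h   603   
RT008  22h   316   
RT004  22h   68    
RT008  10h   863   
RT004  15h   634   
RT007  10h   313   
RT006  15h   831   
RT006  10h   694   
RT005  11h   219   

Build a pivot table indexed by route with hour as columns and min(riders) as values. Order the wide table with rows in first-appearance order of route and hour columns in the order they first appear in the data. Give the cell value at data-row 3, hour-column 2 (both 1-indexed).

313

With rows in first-appearance order of route, row 3 is route=RT007. hour columns in first-appearance order: 11h, 10h, 22h, 13h, 15h; column 2 is 10h.
Long rows with route=RT007, hour=10h: min(774, 981, 313) = 313.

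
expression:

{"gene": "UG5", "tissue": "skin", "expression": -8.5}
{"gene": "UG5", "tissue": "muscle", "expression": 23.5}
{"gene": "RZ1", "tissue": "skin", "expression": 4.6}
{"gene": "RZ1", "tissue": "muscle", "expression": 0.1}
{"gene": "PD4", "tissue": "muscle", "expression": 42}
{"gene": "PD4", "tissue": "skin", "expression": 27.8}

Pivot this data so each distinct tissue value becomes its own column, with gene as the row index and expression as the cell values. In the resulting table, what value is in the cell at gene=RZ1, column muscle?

Wide layout: rows indexed by gene, columns are the 2 distinct tissue values (skin, muscle).
Cell (gene=RZ1, tissue=muscle) draws from the long row where gene=RZ1 and tissue=muscle, which has expression=0.1.

0.1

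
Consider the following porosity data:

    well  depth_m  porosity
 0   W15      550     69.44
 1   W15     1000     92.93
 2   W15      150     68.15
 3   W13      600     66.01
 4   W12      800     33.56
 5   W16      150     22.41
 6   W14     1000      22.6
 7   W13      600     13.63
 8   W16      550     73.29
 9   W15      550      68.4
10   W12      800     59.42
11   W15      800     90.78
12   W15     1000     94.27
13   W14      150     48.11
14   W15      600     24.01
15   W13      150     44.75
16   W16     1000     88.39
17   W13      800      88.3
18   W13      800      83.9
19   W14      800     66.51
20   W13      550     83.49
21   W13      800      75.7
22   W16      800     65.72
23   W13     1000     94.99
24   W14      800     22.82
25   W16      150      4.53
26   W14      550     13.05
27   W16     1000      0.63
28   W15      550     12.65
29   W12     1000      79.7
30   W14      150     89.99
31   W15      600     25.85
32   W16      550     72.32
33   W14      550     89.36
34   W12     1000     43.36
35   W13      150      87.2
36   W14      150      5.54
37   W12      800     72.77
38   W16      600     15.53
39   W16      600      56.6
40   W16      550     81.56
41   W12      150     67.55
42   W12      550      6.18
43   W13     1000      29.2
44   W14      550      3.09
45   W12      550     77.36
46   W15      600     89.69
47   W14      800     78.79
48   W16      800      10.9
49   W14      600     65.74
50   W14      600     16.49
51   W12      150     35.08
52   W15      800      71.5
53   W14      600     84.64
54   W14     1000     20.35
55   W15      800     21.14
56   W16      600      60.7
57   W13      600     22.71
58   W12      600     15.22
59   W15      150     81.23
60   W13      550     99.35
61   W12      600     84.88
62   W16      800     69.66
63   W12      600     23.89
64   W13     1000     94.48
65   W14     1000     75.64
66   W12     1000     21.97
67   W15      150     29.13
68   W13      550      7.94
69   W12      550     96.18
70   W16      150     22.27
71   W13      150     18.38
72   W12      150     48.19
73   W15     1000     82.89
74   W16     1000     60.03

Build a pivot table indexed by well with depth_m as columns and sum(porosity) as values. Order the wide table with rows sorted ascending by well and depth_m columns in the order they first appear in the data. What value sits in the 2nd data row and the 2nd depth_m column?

With rows sorted ascending by well, row 2 is well=W13. depth_m columns in first-appearance order: 550, 1000, 150, 600, 800; column 2 is 1000.
Long rows with well=W13, depth_m=1000: 94.99 + 29.2 + 94.48 = 218.67.

218.67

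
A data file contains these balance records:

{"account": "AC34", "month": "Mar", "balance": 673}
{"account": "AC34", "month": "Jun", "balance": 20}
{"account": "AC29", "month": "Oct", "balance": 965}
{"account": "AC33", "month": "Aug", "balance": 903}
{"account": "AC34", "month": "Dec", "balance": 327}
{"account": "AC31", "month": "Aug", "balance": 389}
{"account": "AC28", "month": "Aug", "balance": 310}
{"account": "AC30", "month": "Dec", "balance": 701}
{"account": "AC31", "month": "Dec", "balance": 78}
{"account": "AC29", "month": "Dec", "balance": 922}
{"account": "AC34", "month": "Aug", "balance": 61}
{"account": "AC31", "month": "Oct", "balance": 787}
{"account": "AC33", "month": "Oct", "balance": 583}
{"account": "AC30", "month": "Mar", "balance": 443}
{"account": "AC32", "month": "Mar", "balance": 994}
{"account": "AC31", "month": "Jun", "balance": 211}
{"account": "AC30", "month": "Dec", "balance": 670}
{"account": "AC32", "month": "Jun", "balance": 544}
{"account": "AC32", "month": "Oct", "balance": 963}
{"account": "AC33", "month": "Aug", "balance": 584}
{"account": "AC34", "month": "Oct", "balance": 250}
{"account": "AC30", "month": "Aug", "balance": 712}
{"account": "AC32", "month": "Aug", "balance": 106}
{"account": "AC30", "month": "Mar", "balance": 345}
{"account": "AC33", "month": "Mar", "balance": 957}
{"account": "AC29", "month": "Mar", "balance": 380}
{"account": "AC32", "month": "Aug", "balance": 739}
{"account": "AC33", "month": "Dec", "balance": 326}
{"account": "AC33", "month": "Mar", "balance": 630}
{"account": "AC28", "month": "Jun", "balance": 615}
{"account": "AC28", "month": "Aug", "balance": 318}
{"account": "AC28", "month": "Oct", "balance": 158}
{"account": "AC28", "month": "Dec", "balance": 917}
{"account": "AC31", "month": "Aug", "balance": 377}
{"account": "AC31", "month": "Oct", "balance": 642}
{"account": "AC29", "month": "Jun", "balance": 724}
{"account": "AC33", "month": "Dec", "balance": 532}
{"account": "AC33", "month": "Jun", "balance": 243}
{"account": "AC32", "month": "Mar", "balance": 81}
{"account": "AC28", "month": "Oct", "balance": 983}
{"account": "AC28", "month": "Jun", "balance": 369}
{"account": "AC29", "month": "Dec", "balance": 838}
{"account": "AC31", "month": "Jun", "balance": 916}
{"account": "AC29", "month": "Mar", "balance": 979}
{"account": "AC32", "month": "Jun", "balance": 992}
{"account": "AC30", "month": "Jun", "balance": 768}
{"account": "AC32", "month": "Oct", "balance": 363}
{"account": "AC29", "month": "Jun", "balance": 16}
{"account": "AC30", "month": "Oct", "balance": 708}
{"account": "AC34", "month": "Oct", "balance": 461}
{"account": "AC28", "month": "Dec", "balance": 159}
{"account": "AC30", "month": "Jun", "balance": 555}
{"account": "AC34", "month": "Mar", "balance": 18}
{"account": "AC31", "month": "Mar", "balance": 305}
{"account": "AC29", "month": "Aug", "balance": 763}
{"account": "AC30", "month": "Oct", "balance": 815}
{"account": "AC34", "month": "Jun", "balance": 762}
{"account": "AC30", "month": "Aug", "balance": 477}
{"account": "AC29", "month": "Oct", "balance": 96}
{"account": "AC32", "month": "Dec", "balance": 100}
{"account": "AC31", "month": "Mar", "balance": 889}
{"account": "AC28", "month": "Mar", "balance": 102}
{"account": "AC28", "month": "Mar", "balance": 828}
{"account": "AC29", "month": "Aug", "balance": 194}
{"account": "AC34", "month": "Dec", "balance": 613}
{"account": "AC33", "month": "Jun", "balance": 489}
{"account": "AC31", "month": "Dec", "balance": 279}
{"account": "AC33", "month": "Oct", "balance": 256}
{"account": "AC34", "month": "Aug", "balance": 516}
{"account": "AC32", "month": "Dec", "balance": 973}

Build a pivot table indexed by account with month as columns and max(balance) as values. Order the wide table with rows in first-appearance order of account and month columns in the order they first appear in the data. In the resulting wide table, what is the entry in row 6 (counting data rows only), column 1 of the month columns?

443

With rows in first-appearance order of account, row 6 is account=AC30. month columns in first-appearance order: Mar, Jun, Oct, Aug, Dec; column 1 is Mar.
Long rows with account=AC30, month=Mar: max(443, 345) = 443.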